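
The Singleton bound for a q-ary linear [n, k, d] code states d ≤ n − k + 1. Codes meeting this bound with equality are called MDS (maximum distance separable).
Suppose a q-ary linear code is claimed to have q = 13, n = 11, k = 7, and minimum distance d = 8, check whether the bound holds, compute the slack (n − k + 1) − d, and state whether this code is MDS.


Singleton RHS = n − k + 1 = 5, slack = -3, bound violated (no such code; not MDS).

Singleton bound: d ≤ n − k + 1.
Here n = 11, k = 7, so n − k + 1 = 5.
Given d = 8, check d ≤ 5: NO.
Slack = (n − k + 1) − d = -3.
The slack is negative: d = 8 exceeds n − k + 1 = 5 by 3, so the Singleton bound is violated and no linear [11, 7, 8]_13 code can exist. In particular it is not MDS (MDS requires d = n − k + 1 exactly).
Description: the claimed parameters are [11, 7, 8]_13; such a code would be impossible (violates the Singleton bound).


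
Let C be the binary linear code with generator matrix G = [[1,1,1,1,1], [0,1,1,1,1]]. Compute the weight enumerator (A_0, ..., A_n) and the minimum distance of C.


Weight distribution: A_0 = 1, A_1 = 1, A_4 = 1, A_5 = 1. Minimum distance d = 1.

Enumerate all 2^2 = 4 messages m ∈ F_2^2.
For each, compute codeword c = mG in F_2^5, then tally its weight.
  m = 00 → c = 00000, weight = 0.
  m = 10 → c = 11111, weight = 5.
  m = 01 → c = 01111, weight = 4.
  m = 11 → c = 10000, weight = 1.
Tally weights:
  weight 0: 1 codewords.
  weight 1: 1 codewords.
  weight 4: 1 codewords.
  weight 5: 1 codewords.
Minimum distance d = smallest w > 0 with A_w > 0 = 1.
Sanity: Σ A_w = 4 = 2^2 = 4 ✓.


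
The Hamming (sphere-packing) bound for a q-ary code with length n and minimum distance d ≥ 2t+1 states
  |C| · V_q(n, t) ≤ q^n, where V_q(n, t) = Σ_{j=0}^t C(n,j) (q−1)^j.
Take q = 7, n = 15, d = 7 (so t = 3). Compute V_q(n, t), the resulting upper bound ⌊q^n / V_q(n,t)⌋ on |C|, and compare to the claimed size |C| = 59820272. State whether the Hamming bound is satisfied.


V_q(n, t) = 102151, q^n = 4747561509943, Hamming bound = 46475918, |C| = 59820272 > bound (violated).

Step 1: Compute V_q(n, t) = Σ_{j=0}^3 C(n, j) (q−1)^j.
  j = 0: C(15,0)·(6)^0 = 1·1 = 1.
  j = 1: C(15,1)·(6)^1 = 15·6 = 90.
  j = 2: C(15,2)·(6)^2 = 105·36 = 3780.
  j = 3: C(15,3)·(6)^3 = 455·216 = 98280.
  V_q(n, t) = 1 + 90 + 3780 + 98280 = 102151.
Step 2: q^n = 7^15 = 4747561509943.
Step 3: Hamming bound ⌊q^n / V_q(n,t)⌋ = ⌊4747561509943/102151⌋ = 46475918.
Step 4: Compare |C| = 59820272 to 46475918: violated.
The claimed |C| lies above the Hamming bound, so no 7-ary code of length 15 with d ≥ 7 can have 59820272 codewords.


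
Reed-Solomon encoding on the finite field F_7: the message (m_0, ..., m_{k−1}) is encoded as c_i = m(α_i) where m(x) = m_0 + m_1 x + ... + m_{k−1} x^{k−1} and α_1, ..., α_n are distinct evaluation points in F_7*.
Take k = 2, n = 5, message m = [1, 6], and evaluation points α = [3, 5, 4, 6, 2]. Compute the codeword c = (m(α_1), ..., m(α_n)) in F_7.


c = [5, 3, 4, 2, 6]

Message polynomial: m(x) = 1 + 6·x (mod 7).
For each evaluation point α_i, compute m(α_i) mod 7:
  α_1 = 3: Horner steps 6 → 5, so m(3) = 5.
  α_2 = 5: Horner steps 6 → 3, so m(5) = 3.
  α_3 = 4: Horner steps 6 → 4, so m(4) = 4.
  α_4 = 6: Horner steps 6 → 2, so m(6) = 2.
  α_5 = 2: Horner steps 6 → 6, so m(2) = 6.
Codeword c = [5, 3, 4, 2, 6] ∈ F_7^5.


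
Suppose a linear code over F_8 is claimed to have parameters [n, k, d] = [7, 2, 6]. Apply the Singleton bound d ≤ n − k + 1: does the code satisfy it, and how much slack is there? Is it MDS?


Singleton RHS = n − k + 1 = 6, slack = 0, bound satisfied, MDS.

Singleton bound: d ≤ n − k + 1.
Here n = 7, k = 2, so n − k + 1 = 6.
Given d = 6, check d ≤ 6: YES.
Slack = (n − k + 1) − d = 0.
The code is MDS (slack = 0).
Description: the claimed parameters are [7, 2, 6]_8; such a code would be MDS (meets Singleton bound).


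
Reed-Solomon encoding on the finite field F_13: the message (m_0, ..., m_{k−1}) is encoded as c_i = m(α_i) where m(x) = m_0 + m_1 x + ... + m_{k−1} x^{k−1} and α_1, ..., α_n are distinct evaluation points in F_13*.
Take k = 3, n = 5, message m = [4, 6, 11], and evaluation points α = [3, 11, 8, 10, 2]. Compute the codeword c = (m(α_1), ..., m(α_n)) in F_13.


c = [4, 10, 2, 7, 8]

Message polynomial: m(x) = 4 + 6·x + 11·x^2 (mod 13).
For each evaluation point α_i, compute m(α_i) mod 13:
  α_1 = 3: Horner steps 11 → 0 → 4, so m(3) = 4.
  α_2 = 11: Horner steps 11 → 10 → 10, so m(11) = 10.
  α_3 = 8: Horner steps 11 → 3 → 2, so m(8) = 2.
  α_4 = 10: Horner steps 11 → 12 → 7, so m(10) = 7.
  α_5 = 2: Horner steps 11 → 2 → 8, so m(2) = 8.
Codeword c = [4, 10, 2, 7, 8] ∈ F_13^5.


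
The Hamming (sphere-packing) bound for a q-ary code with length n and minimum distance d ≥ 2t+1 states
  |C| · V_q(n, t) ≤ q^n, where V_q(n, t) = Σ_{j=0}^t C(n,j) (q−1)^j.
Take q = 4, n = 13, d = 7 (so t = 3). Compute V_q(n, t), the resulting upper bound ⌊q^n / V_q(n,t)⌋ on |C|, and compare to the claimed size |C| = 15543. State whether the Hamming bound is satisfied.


V_q(n, t) = 8464, q^n = 67108864, Hamming bound = 7928, |C| = 15543 > bound (violated).

Step 1: Compute V_q(n, t) = Σ_{j=0}^3 C(n, j) (q−1)^j.
  j = 0: C(13,0)·(3)^0 = 1·1 = 1.
  j = 1: C(13,1)·(3)^1 = 13·3 = 39.
  j = 2: C(13,2)·(3)^2 = 78·9 = 702.
  j = 3: C(13,3)·(3)^3 = 286·27 = 7722.
  V_q(n, t) = 1 + 39 + 702 + 7722 = 8464.
Step 2: q^n = 4^13 = 67108864.
Step 3: Hamming bound ⌊q^n / V_q(n,t)⌋ = ⌊67108864/8464⌋ = 7928.
Step 4: Compare |C| = 15543 to 7928: violated.
The claimed |C| lies above the Hamming bound, so no 4-ary code of length 13 with d ≥ 7 can have 15543 codewords.


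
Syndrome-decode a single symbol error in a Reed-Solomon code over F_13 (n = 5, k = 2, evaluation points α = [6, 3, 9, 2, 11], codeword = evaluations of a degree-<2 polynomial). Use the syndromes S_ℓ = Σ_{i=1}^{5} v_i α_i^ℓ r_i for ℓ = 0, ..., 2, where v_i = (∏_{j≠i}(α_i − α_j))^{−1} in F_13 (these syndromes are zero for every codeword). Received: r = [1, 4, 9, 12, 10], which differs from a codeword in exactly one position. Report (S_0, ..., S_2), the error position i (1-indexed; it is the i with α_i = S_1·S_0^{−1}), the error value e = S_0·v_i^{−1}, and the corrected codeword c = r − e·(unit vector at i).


S = (2, 6, 5), error at position 2, error magnitude e = 11, c = [1, 6, 9, 12, 10].

Step 1: column multipliers v_i = (∏_{j≠i}(α_i − α_j))^{−1} mod 13.
  i = 1 (α = 6): (6−3)(6−9)(6−2)(6−11) = 3·(−3)·4·(−5) = 180 ≡ 11, so v_1 = 11^{−1} = 6 (mod 13).
  i = 2 (α = 3): (3−6)(3−9)(3−2)(3−11) = (−3)·(−6)·1·(−8) = −144 ≡ 12, so v_2 = 12^{−1} = 12 (mod 13).
  i = 3 (α = 9): (9−6)(9−3)(9−2)(9−11) = 3·6·7·(−2) = −252 ≡ 8, so v_3 = 8^{−1} = 5 (mod 13).
  i = 4 (α = 2): (2−6)(2−3)(2−9)(2−11) = (−4)·(−1)·(−7)·(−9) = 252 ≡ 5, so v_4 = 5^{−1} = 8 (mod 13).
  i = 5 (α = 11): (11−6)(11−3)(11−9)(11−2) = 5·8·2·9 = 720 ≡ 5, so v_5 = 5^{−1} = 8 (mod 13).
  v = [6, 12, 5, 8, 8].
Step 2: syndromes of r = [1, 4, 9, 12, 10] (all sums mod 13).
  S_0 = Σ v_i r_i = 6·1 + 12·4 + 5·9 + 8·12 + 8·10 = 275 ≡ 2.
  S_1 = Σ v_i α_i r_i = 6·6·1 + 12·3·4 + 5·9·9 + 8·2·12 + 8·11·10 = 1657 ≡ 6.
  α_i^2 mod 13 = [10, 9, 3, 4, 4].
  S_2 = Σ v_i α_i^2 r_i = 6·10·1 + 12·9·4 + 5·3·9 + 8·4·12 + 8·4·10 = 1331 ≡ 5.
  S = (2, 6, 5) ≠ 0, so r is not a codeword (an error is present).
Step 3: locate the error. For a single error e at position i, S_ℓ = v_i·e·α_i^ℓ, so α_err = S_1/S_0.
  S_0^{−1} = 2^{−1} = 7 (mod 13), so α_err = 6·7 = 42 ≡ 3 = α_2. Error position i = 2.
  Consistency check: S_2/S_1 = 5·11 = 55 ≡ 3 = α_err ✓ (single-error assumption holds).
Step 4: error magnitude e = S_0/v_2 = S_0·∏_{j≠2}(α_2 − α_j) = 2·12 = 24 ≡ 11 (mod 13).
Step 5: correct position 2: c_2 = r_2 − e = 4 − 11 ≡ 6 (mod 13). Hence c = [1, 6, 9, 12, 10].
  Check: interpolating c through the α_i gives m(x) = 11 + 7·x (degree < 2) with m(α_i) = c_i for every i, so c is indeed a codeword.


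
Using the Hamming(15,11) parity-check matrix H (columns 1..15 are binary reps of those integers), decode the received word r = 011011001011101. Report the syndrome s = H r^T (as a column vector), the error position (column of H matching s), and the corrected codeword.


s = (1, 1, 1, 0)^T, error position = 14, corrected codeword c = 011011001011111

Compute s = H r^T mod 2 one row at a time:
  s_1 = 0 + 1 + 0 + 1 + 1 + 1 + 0 + 1 = 5 ≡ 1 (mod 2).
  s_2 = 0 + 1 + 1 + 0 + 1 + 1 + 0 + 1 = 5 ≡ 1 (mod 2).
  s_3 = 1 + 1 + 1 + 0 + 0 + 1 + 0 + 1 = 5 ≡ 1 (mod 2).
  s_4 = 0 + 1 + 1 + 0 + 1 + 1 + 1 + 1 = 6 ≡ 0 (mod 2).
s = (1, 1, 1, 0)^T — this equals column 14 of H (binary 1110), so error is at position 14.
Correct: flip bit 14 of r = 011011001011101 to get c = 011011001011111.


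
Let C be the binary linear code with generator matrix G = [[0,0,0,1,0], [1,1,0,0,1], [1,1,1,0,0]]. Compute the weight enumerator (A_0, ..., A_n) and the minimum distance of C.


Weight distribution: A_0 = 1, A_1 = 1, A_2 = 1, A_3 = 3, A_4 = 2. Minimum distance d = 1.

Enumerate all 2^3 = 8 messages m ∈ F_2^3.
For each, compute codeword c = mG in F_2^5, then tally its weight.
  m = 000 → c = 00000, weight = 0.
  m = 100 → c = 00010, weight = 1.
  m = 010 → c = 11001, weight = 3.
  m = 110 → c = 11011, weight = 4.
  m = 001 → c = 11100, weight = 3.
  m = 101 → c = 11110, weight = 4.
  m = 011 → c = 00101, weight = 2.
  m = 111 → c = 00111, weight = 3.
Tally weights:
  weight 0: 1 codewords.
  weight 1: 1 codewords.
  weight 2: 1 codewords.
  weight 3: 3 codewords.
  weight 4: 2 codewords.
Minimum distance d = smallest w > 0 with A_w > 0 = 1.
Sanity: Σ A_w = 8 = 2^3 = 8 ✓.


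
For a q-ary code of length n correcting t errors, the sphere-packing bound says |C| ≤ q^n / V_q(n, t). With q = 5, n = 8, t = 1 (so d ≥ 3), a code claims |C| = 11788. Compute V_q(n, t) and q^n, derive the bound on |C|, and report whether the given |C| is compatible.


V_q(n, t) = 33, q^n = 390625, Hamming bound = 11837, |C| = 11788 ≤ bound (satisfied).

Step 1: Compute V_q(n, t) = Σ_{j=0}^1 C(n, j) (q−1)^j.
  j = 0: C(8,0)·(4)^0 = 1·1 = 1.
  j = 1: C(8,1)·(4)^1 = 8·4 = 32.
  V_q(n, t) = 1 + 32 = 33.
Step 2: q^n = 5^8 = 390625.
Step 3: Hamming bound ⌊q^n / V_q(n,t)⌋ = ⌊390625/33⌋ = 11837.
Step 4: Compare |C| = 11788 to 11837: satisfied.
The claimed |C| lies below the Hamming bound.


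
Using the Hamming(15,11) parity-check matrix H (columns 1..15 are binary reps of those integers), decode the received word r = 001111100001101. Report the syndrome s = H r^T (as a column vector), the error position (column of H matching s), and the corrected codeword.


s = (1, 1, 0, 1)^T, error position = 13, corrected codeword c = 001111100001001

Compute s = H r^T mod 2 one row at a time:
  s_1 = 0 + 0 + 0 + 0 + 1 + 1 + 0 + 1 = 3 ≡ 1 (mod 2).
  s_2 = 1 + 1 + 1 + 1 + 1 + 1 + 0 + 1 = 7 ≡ 1 (mod 2).
  s_3 = 0 + 1 + 1 + 1 + 0 + 0 + 0 + 1 = 4 ≡ 0 (mod 2).
  s_4 = 0 + 1 + 1 + 1 + 0 + 0 + 1 + 1 = 5 ≡ 1 (mod 2).
s = (1, 1, 0, 1)^T — this equals column 13 of H (binary 1101), so error is at position 13.
Correct: flip bit 13 of r = 001111100001101 to get c = 001111100001001.


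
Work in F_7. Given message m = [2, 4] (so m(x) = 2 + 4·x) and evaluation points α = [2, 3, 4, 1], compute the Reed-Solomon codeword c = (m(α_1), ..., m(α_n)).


c = [3, 0, 4, 6]

Message polynomial: m(x) = 2 + 4·x (mod 7).
For each evaluation point α_i, compute m(α_i) mod 7:
  α_1 = 2: Horner steps 4 → 3, so m(2) = 3.
  α_2 = 3: Horner steps 4 → 0, so m(3) = 0.
  α_3 = 4: Horner steps 4 → 4, so m(4) = 4.
  α_4 = 1: Horner steps 4 → 6, so m(1) = 6.
Codeword c = [3, 0, 4, 6] ∈ F_7^4.


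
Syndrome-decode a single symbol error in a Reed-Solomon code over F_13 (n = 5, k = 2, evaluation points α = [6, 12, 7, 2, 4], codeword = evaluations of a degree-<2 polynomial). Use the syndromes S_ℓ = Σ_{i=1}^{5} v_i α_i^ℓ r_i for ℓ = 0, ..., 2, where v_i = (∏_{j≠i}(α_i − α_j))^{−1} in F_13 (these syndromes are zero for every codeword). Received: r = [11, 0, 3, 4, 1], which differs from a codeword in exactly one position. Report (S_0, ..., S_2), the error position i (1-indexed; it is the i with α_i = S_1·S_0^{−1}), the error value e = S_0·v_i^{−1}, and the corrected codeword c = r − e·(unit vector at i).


S = (3, 10, 3), error at position 2, error magnitude e = 11, c = [11, 2, 3, 4, 1].

Step 1: column multipliers v_i = (∏_{j≠i}(α_i − α_j))^{−1} mod 13.
  i = 1 (α = 6): (6−12)(6−7)(6−2)(6−4) = (−6)·(−1)·4·2 = 48 ≡ 9, so v_1 = 9^{−1} = 3 (mod 13).
  i = 2 (α = 12): (12−6)(12−7)(12−2)(12−4) = 6·5·10·8 = 2400 ≡ 8, so v_2 = 8^{−1} = 5 (mod 13).
  i = 3 (α = 7): (7−6)(7−12)(7−2)(7−4) = 1·(−5)·5·3 = −75 ≡ 3, so v_3 = 3^{−1} = 9 (mod 13).
  i = 4 (α = 2): (2−6)(2−12)(2−7)(2−4) = (−4)·(−10)·(−5)·(−2) = 400 ≡ 10, so v_4 = 10^{−1} = 4 (mod 13).
  i = 5 (α = 4): (4−6)(4−12)(4−7)(4−2) = (−2)·(−8)·(−3)·2 = −96 ≡ 8, so v_5 = 8^{−1} = 5 (mod 13).
  v = [3, 5, 9, 4, 5].
Step 2: syndromes of r = [11, 0, 3, 4, 1] (all sums mod 13).
  S_0 = Σ v_i r_i = 3·11 + 5·0 + 9·3 + 4·4 + 5·1 = 81 ≡ 3.
  S_1 = Σ v_i α_i r_i = 3·6·11 + 5·12·0 + 9·7·3 + 4·2·4 + 5·4·1 = 439 ≡ 10.
  α_i^2 mod 13 = [10, 1, 10, 4, 3].
  S_2 = Σ v_i α_i^2 r_i = 3·10·11 + 5·1·0 + 9·10·3 + 4·4·4 + 5·3·1 = 679 ≡ 3.
  S = (3, 10, 3) ≠ 0, so r is not a codeword (an error is present).
Step 3: locate the error. For a single error e at position i, S_ℓ = v_i·e·α_i^ℓ, so α_err = S_1/S_0.
  S_0^{−1} = 3^{−1} = 9 (mod 13), so α_err = 10·9 = 90 ≡ 12 = α_2. Error position i = 2.
  Consistency check: S_2/S_1 = 3·4 = 12 ≡ 12 = α_err ✓ (single-error assumption holds).
Step 4: error magnitude e = S_0/v_2 = S_0·∏_{j≠2}(α_2 − α_j) = 3·8 = 24 ≡ 11 (mod 13).
Step 5: correct position 2: c_2 = r_2 − e = 0 − 11 ≡ 2 (mod 13). Hence c = [11, 2, 3, 4, 1].
  Check: interpolating c through the α_i gives m(x) = 7 + 5·x (degree < 2) with m(α_i) = c_i for every i, so c is indeed a codeword.


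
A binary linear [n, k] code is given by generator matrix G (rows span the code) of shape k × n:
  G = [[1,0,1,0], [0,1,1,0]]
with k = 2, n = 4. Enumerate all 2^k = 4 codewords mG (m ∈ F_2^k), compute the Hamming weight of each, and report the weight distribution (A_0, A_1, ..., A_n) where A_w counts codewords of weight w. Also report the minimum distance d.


Weight distribution: A_0 = 1, A_2 = 3. Minimum distance d = 2.

Enumerate all 2^2 = 4 messages m ∈ F_2^2.
For each, compute codeword c = mG in F_2^4, then tally its weight.
  m = 00 → c = 0000, weight = 0.
  m = 10 → c = 1010, weight = 2.
  m = 01 → c = 0110, weight = 2.
  m = 11 → c = 1100, weight = 2.
Tally weights:
  weight 0: 1 codewords.
  weight 2: 3 codewords.
Minimum distance d = smallest w > 0 with A_w > 0 = 2.
Sanity: Σ A_w = 4 = 2^2 = 4 ✓.


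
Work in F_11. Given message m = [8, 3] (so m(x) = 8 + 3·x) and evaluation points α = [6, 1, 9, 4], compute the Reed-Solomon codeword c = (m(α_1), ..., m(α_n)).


c = [4, 0, 2, 9]

Message polynomial: m(x) = 8 + 3·x (mod 11).
For each evaluation point α_i, compute m(α_i) mod 11:
  α_1 = 6: Horner steps 3 → 4, so m(6) = 4.
  α_2 = 1: Horner steps 3 → 0, so m(1) = 0.
  α_3 = 9: Horner steps 3 → 2, so m(9) = 2.
  α_4 = 4: Horner steps 3 → 9, so m(4) = 9.
Codeword c = [4, 0, 2, 9] ∈ F_11^4.


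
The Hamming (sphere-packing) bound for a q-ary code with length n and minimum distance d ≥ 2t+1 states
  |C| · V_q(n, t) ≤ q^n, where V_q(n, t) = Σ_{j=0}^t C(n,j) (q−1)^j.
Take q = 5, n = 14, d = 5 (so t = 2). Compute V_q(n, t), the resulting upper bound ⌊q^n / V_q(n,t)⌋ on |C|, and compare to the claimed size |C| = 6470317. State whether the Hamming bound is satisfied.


V_q(n, t) = 1513, q^n = 6103515625, Hamming bound = 4034048, |C| = 6470317 > bound (violated).

Step 1: Compute V_q(n, t) = Σ_{j=0}^2 C(n, j) (q−1)^j.
  j = 0: C(14,0)·(4)^0 = 1·1 = 1.
  j = 1: C(14,1)·(4)^1 = 14·4 = 56.
  j = 2: C(14,2)·(4)^2 = 91·16 = 1456.
  V_q(n, t) = 1 + 56 + 1456 = 1513.
Step 2: q^n = 5^14 = 6103515625.
Step 3: Hamming bound ⌊q^n / V_q(n,t)⌋ = ⌊6103515625/1513⌋ = 4034048.
Step 4: Compare |C| = 6470317 to 4034048: violated.
The claimed |C| lies above the Hamming bound, so no 5-ary code of length 14 with d ≥ 5 can have 6470317 codewords.


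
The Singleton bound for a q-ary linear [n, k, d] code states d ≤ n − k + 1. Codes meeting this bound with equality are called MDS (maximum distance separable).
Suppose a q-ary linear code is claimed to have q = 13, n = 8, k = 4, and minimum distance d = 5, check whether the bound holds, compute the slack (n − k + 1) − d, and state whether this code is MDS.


Singleton RHS = n − k + 1 = 5, slack = 0, bound satisfied, MDS.

Singleton bound: d ≤ n − k + 1.
Here n = 8, k = 4, so n − k + 1 = 5.
Given d = 5, check d ≤ 5: YES.
Slack = (n − k + 1) − d = 0.
The code is MDS (slack = 0).
Description: the claimed parameters are [8, 4, 5]_13; such a code would be MDS (meets Singleton bound).


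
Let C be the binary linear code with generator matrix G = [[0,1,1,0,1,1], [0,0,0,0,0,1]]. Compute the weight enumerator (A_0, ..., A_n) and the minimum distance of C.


Weight distribution: A_0 = 1, A_1 = 1, A_3 = 1, A_4 = 1. Minimum distance d = 1.

Enumerate all 2^2 = 4 messages m ∈ F_2^2.
For each, compute codeword c = mG in F_2^6, then tally its weight.
  m = 00 → c = 000000, weight = 0.
  m = 10 → c = 011011, weight = 4.
  m = 01 → c = 000001, weight = 1.
  m = 11 → c = 011010, weight = 3.
Tally weights:
  weight 0: 1 codewords.
  weight 1: 1 codewords.
  weight 3: 1 codewords.
  weight 4: 1 codewords.
Minimum distance d = smallest w > 0 with A_w > 0 = 1.
Sanity: Σ A_w = 4 = 2^2 = 4 ✓.


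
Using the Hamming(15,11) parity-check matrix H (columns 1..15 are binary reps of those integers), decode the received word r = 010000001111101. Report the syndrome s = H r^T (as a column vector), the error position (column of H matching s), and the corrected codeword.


s = (0, 1, 0, 0)^T, error position = 4, corrected codeword c = 010100001111101

Compute s = H r^T mod 2 one row at a time:
  s_1 = 0 + 1 + 1 + 1 + 1 + 1 + 0 + 1 = 6 ≡ 0 (mod 2).
  s_2 = 0 + 0 + 0 + 0 + 1 + 1 + 0 + 1 = 3 ≡ 1 (mod 2).
  s_3 = 1 + 0 + 0 + 0 + 1 + 1 + 0 + 1 = 4 ≡ 0 (mod 2).
  s_4 = 0 + 0 + 0 + 0 + 1 + 1 + 1 + 1 = 4 ≡ 0 (mod 2).
s = (0, 1, 0, 0)^T — this equals column 4 of H (binary 0100), so error is at position 4.
Correct: flip bit 4 of r = 010000001111101 to get c = 010100001111101.


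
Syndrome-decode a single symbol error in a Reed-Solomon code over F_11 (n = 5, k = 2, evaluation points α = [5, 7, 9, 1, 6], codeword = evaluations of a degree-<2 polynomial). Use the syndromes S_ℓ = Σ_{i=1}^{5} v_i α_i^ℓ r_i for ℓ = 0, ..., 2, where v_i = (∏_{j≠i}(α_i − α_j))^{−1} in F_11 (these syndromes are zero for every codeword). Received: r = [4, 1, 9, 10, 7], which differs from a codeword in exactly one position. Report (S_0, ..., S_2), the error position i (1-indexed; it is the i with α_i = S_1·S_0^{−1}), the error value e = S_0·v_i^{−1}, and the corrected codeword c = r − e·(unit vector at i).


S = (8, 4, 2), error at position 5, error magnitude e = 10, c = [4, 1, 9, 10, 8].

Step 1: column multipliers v_i = (∏_{j≠i}(α_i − α_j))^{−1} mod 11.
  i = 1 (α = 5): (5−7)(5−9)(5−1)(5−6) = (−2)·(−4)·4·(−1) = −32 ≡ 1, so v_1 = 1^{−1} = 1 (mod 11).
  i = 2 (α = 7): (7−5)(7−9)(7−1)(7−6) = 2·(−2)·6·1 = −24 ≡ 9, so v_2 = 9^{−1} = 5 (mod 11).
  i = 3 (α = 9): (9−5)(9−7)(9−1)(9−6) = 4·2·8·3 = 192 ≡ 5, so v_3 = 5^{−1} = 9 (mod 11).
  i = 4 (α = 1): (1−5)(1−7)(1−9)(1−6) = (−4)·(−6)·(−8)·(−5) = 960 ≡ 3, so v_4 = 3^{−1} = 4 (mod 11).
  i = 5 (α = 6): (6−5)(6−7)(6−9)(6−1) = 1·(−1)·(−3)·5 = 15 ≡ 4, so v_5 = 4^{−1} = 3 (mod 11).
  v = [1, 5, 9, 4, 3].
Step 2: syndromes of r = [4, 1, 9, 10, 7] (all sums mod 11).
  S_0 = Σ v_i r_i = 1·4 + 5·1 + 9·9 + 4·10 + 3·7 = 151 ≡ 8.
  S_1 = Σ v_i α_i r_i = 1·5·4 + 5·7·1 + 9·9·9 + 4·1·10 + 3·6·7 = 950 ≡ 4.
  α_i^2 mod 11 = [3, 5, 4, 1, 3].
  S_2 = Σ v_i α_i^2 r_i = 1·3·4 + 5·5·1 + 9·4·9 + 4·1·10 + 3·3·7 = 464 ≡ 2.
  S = (8, 4, 2) ≠ 0, so r is not a codeword (an error is present).
Step 3: locate the error. For a single error e at position i, S_ℓ = v_i·e·α_i^ℓ, so α_err = S_1/S_0.
  S_0^{−1} = 8^{−1} = 7 (mod 11), so α_err = 4·7 = 28 ≡ 6 = α_5. Error position i = 5.
  Consistency check: S_2/S_1 = 2·3 = 6 ≡ 6 = α_err ✓ (single-error assumption holds).
Step 4: error magnitude e = S_0/v_5 = S_0·∏_{j≠5}(α_5 − α_j) = 8·4 = 32 ≡ 10 (mod 11).
Step 5: correct position 5: c_5 = r_5 − e = 7 − 10 ≡ 8 (mod 11). Hence c = [4, 1, 9, 10, 8].
  Check: interpolating c through the α_i gives m(x) = 6 + 4·x (degree < 2) with m(α_i) = c_i for every i, so c is indeed a codeword.


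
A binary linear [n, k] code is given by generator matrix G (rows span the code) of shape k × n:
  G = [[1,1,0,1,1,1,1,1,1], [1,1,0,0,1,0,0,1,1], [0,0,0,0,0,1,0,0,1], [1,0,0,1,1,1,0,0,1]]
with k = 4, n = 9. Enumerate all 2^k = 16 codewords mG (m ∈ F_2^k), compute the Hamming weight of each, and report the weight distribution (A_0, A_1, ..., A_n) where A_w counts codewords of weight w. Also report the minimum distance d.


Weight distribution: A_0 = 1, A_2 = 1, A_3 = 4, A_4 = 4, A_5 = 4, A_6 = 1, A_8 = 1. Minimum distance d = 2.

Enumerate all 2^4 = 16 messages m ∈ F_2^4.
For each, compute codeword c = mG in F_2^9, then tally its weight.
  m = 0000 → c = 000000000, weight = 0.
  m = 1000 → c = 110111111, weight = 8.
  m = 0100 → c = 110010011, weight = 5.
  m = 1100 → c = 000101100, weight = 3.
  m = 0010 → c = 000001001, weight = 2.
  m = 1010 → c = 110110110, weight = 6.
  m = 0110 → c = 110011010, weight = 5.
  m = 1110 → c = 000100101, weight = 3.
  m = 0001 → c = 100111001, weight = 5.
  m = 1001 → c = 010000110, weight = 3.
  m = 0101 → c = 010101010, weight = 4.
  m = 1101 → c = 100010101, weight = 4.
  m = 0011 → c = 100110000, weight = 3.
  m = 1011 → c = 010001111, weight = 5.
  m = 0111 → c = 010100011, weight = 4.
  m = 1111 → c = 100011100, weight = 4.
Tally weights:
  weight 0: 1 codewords.
  weight 2: 1 codewords.
  weight 3: 4 codewords.
  weight 4: 4 codewords.
  weight 5: 4 codewords.
  weight 6: 1 codewords.
  weight 8: 1 codewords.
Minimum distance d = smallest w > 0 with A_w > 0 = 2.
Sanity: Σ A_w = 16 = 2^4 = 16 ✓.


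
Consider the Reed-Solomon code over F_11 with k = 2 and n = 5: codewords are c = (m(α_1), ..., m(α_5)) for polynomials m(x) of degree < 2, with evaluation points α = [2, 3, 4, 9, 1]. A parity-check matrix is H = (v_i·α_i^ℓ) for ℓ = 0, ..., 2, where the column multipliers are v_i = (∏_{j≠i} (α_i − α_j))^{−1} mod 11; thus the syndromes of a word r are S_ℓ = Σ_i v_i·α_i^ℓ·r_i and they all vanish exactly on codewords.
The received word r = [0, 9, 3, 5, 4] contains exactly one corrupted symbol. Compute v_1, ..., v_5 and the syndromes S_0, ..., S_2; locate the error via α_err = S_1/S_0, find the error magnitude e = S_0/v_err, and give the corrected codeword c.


S = (2, 6, 7), error at position 2, error magnitude e = 2, c = [0, 7, 3, 5, 4].

Step 1: column multipliers v_i = (∏_{j≠i}(α_i − α_j))^{−1} mod 11.
  i = 1 (α = 2): (2−3)(2−4)(2−9)(2−1) = (−1)·(−2)·(−7)·1 = −14 ≡ 8, so v_1 = 8^{−1} = 7 (mod 11).
  i = 2 (α = 3): (3−2)(3−4)(3−9)(3−1) = 1·(−1)·(−6)·2 = 12 ≡ 1, so v_2 = 1^{−1} = 1 (mod 11).
  i = 3 (α = 4): (4−2)(4−3)(4−9)(4−1) = 2·1·(−5)·3 = −30 ≡ 3, so v_3 = 3^{−1} = 4 (mod 11).
  i = 4 (α = 9): (9−2)(9−3)(9−4)(9−1) = 7·6·5·8 = 1680 ≡ 8, so v_4 = 8^{−1} = 7 (mod 11).
  i = 5 (α = 1): (1−2)(1−3)(1−4)(1−9) = (−1)·(−2)·(−3)·(−8) = 48 ≡ 4, so v_5 = 4^{−1} = 3 (mod 11).
  v = [7, 1, 4, 7, 3].
Step 2: syndromes of r = [0, 9, 3, 5, 4] (all sums mod 11).
  S_0 = Σ v_i r_i = 7·0 + 1·9 + 4·3 + 7·5 + 3·4 = 68 ≡ 2.
  S_1 = Σ v_i α_i r_i = 7·2·0 + 1·3·9 + 4·4·3 + 7·9·5 + 3·1·4 = 402 ≡ 6.
  α_i^2 mod 11 = [4, 9, 5, 4, 1].
  S_2 = Σ v_i α_i^2 r_i = 7·4·0 + 1·9·9 + 4·5·3 + 7·4·5 + 3·1·4 = 293 ≡ 7.
  S = (2, 6, 7) ≠ 0, so r is not a codeword (an error is present).
Step 3: locate the error. For a single error e at position i, S_ℓ = v_i·e·α_i^ℓ, so α_err = S_1/S_0.
  S_0^{−1} = 2^{−1} = 6 (mod 11), so α_err = 6·6 = 36 ≡ 3 = α_2. Error position i = 2.
  Consistency check: S_2/S_1 = 7·2 = 14 ≡ 3 = α_err ✓ (single-error assumption holds).
Step 4: error magnitude e = S_0/v_2 = S_0·∏_{j≠2}(α_2 − α_j) = 2·1 = 2 ≡ 2 (mod 11).
Step 5: correct position 2: c_2 = r_2 − e = 9 − 2 ≡ 7 (mod 11). Hence c = [0, 7, 3, 5, 4].
  Check: interpolating c through the α_i gives m(x) = 8 + 7·x (degree < 2) with m(α_i) = c_i for every i, so c is indeed a codeword.


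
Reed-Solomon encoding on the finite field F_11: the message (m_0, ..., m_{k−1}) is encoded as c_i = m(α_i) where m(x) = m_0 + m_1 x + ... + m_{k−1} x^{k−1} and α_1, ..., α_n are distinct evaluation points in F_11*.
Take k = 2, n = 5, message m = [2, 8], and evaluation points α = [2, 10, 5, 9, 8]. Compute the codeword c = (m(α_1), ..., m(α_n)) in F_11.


c = [7, 5, 9, 8, 0]

Message polynomial: m(x) = 2 + 8·x (mod 11).
For each evaluation point α_i, compute m(α_i) mod 11:
  α_1 = 2: Horner steps 8 → 7, so m(2) = 7.
  α_2 = 10: Horner steps 8 → 5, so m(10) = 5.
  α_3 = 5: Horner steps 8 → 9, so m(5) = 9.
  α_4 = 9: Horner steps 8 → 8, so m(9) = 8.
  α_5 = 8: Horner steps 8 → 0, so m(8) = 0.
Codeword c = [7, 5, 9, 8, 0] ∈ F_11^5.


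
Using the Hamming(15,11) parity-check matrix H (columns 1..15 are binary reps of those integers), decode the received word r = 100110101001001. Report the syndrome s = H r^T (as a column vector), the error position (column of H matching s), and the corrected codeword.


s = (1, 1, 0, 1)^T, error position = 13, corrected codeword c = 100110101001101

Compute s = H r^T mod 2 one row at a time:
  s_1 = 0 + 1 + 0 + 0 + 1 + 0 + 0 + 1 = 3 ≡ 1 (mod 2).
  s_2 = 1 + 1 + 0 + 1 + 1 + 0 + 0 + 1 = 5 ≡ 1 (mod 2).
  s_3 = 0 + 0 + 0 + 1 + 0 + 0 + 0 + 1 = 2 ≡ 0 (mod 2).
  s_4 = 1 + 0 + 1 + 1 + 1 + 0 + 0 + 1 = 5 ≡ 1 (mod 2).
s = (1, 1, 0, 1)^T — this equals column 13 of H (binary 1101), so error is at position 13.
Correct: flip bit 13 of r = 100110101001001 to get c = 100110101001101.


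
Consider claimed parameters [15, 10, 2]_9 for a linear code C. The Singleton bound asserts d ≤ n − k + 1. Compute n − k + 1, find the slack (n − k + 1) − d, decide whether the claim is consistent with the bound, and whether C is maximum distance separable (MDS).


Singleton RHS = n − k + 1 = 6, slack = 4, bound satisfied, not MDS.

Singleton bound: d ≤ n − k + 1.
Here n = 15, k = 10, so n − k + 1 = 6.
Given d = 2, check d ≤ 6: YES.
Slack = (n − k + 1) − d = 4.
The code is NOT MDS (slack = 4 > 0).
Description: the claimed parameters are [15, 10, 2]_9; such a code would be non-MDS.


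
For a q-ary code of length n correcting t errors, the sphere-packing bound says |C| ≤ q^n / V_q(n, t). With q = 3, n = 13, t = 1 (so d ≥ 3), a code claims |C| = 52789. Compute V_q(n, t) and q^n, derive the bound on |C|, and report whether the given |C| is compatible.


V_q(n, t) = 27, q^n = 1594323, Hamming bound = 59049, |C| = 52789 ≤ bound (satisfied).

Step 1: Compute V_q(n, t) = Σ_{j=0}^1 C(n, j) (q−1)^j.
  j = 0: C(13,0)·(2)^0 = 1·1 = 1.
  j = 1: C(13,1)·(2)^1 = 13·2 = 26.
  V_q(n, t) = 1 + 26 = 27.
Step 2: q^n = 3^13 = 1594323.
Step 3: Hamming bound ⌊q^n / V_q(n,t)⌋ = ⌊1594323/27⌋ = 59049.
Step 4: Compare |C| = 52789 to 59049: satisfied.
The claimed |C| lies below the Hamming bound.


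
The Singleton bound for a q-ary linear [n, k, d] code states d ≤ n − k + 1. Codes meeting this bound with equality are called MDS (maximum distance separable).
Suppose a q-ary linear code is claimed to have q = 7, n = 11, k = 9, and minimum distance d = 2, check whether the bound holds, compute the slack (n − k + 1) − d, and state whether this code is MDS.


Singleton RHS = n − k + 1 = 3, slack = 1, bound satisfied, not MDS.

Singleton bound: d ≤ n − k + 1.
Here n = 11, k = 9, so n − k + 1 = 3.
Given d = 2, check d ≤ 3: YES.
Slack = (n − k + 1) − d = 1.
The code is NOT MDS (slack = 1 > 0).
Description: the claimed parameters are [11, 9, 2]_7; such a code would be non-MDS.


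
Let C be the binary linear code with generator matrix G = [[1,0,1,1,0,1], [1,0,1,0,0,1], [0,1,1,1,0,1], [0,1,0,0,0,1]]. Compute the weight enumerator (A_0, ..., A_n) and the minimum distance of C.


Weight distribution: A_0 = 1, A_1 = 2, A_2 = 4, A_3 = 6, A_4 = 3. Minimum distance d = 1.

Enumerate all 2^4 = 16 messages m ∈ F_2^4.
For each, compute codeword c = mG in F_2^6, then tally its weight.
  m = 0000 → c = 000000, weight = 0.
  m = 1000 → c = 101101, weight = 4.
  m = 0100 → c = 101001, weight = 3.
  m = 1100 → c = 000100, weight = 1.
  m = 0010 → c = 011101, weight = 4.
  m = 1010 → c = 110000, weight = 2.
  m = 0110 → c = 110100, weight = 3.
  m = 1110 → c = 011001, weight = 3.
  m = 0001 → c = 010001, weight = 2.
  m = 1001 → c = 111100, weight = 4.
  m = 0101 → c = 111000, weight = 3.
  m = 1101 → c = 010101, weight = 3.
  m = 0011 → c = 001100, weight = 2.
  m = 1011 → c = 100001, weight = 2.
  m = 0111 → c = 100101, weight = 3.
  m = 1111 → c = 001000, weight = 1.
Tally weights:
  weight 0: 1 codewords.
  weight 1: 2 codewords.
  weight 2: 4 codewords.
  weight 3: 6 codewords.
  weight 4: 3 codewords.
Minimum distance d = smallest w > 0 with A_w > 0 = 1.
Sanity: Σ A_w = 16 = 2^4 = 16 ✓.


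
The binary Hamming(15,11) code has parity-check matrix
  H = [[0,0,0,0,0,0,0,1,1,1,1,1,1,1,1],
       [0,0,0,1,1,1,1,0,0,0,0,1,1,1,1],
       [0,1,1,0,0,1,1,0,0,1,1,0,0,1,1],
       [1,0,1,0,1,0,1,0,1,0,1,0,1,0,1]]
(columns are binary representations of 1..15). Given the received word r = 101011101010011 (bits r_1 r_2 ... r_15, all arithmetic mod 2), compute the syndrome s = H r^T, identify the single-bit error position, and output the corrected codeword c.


s = (0, 1, 0, 1)^T, error position = 5, corrected codeword c = 101001101010011

Compute s = H r^T mod 2 one row at a time:
  s_1 = 0 + 1 + 0 + 1 + 0 + 0 + 1 + 1 = 4 ≡ 0 (mod 2).
  s_2 = 0 + 1 + 1 + 1 + 0 + 0 + 1 + 1 = 5 ≡ 1 (mod 2).
  s_3 = 0 + 1 + 1 + 1 + 0 + 1 + 1 + 1 = 6 ≡ 0 (mod 2).
  s_4 = 1 + 1 + 1 + 1 + 1 + 1 + 0 + 1 = 7 ≡ 1 (mod 2).
s = (0, 1, 0, 1)^T — this equals column 5 of H (binary 0101), so error is at position 5.
Correct: flip bit 5 of r = 101011101010011 to get c = 101001101010011.


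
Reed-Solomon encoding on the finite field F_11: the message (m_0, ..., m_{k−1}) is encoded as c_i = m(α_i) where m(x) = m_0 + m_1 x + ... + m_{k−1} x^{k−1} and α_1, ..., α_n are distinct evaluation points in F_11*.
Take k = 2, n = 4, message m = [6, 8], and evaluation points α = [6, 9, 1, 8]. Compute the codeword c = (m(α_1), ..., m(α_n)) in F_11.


c = [10, 1, 3, 4]

Message polynomial: m(x) = 6 + 8·x (mod 11).
For each evaluation point α_i, compute m(α_i) mod 11:
  α_1 = 6: Horner steps 8 → 10, so m(6) = 10.
  α_2 = 9: Horner steps 8 → 1, so m(9) = 1.
  α_3 = 1: Horner steps 8 → 3, so m(1) = 3.
  α_4 = 8: Horner steps 8 → 4, so m(8) = 4.
Codeword c = [10, 1, 3, 4] ∈ F_11^4.


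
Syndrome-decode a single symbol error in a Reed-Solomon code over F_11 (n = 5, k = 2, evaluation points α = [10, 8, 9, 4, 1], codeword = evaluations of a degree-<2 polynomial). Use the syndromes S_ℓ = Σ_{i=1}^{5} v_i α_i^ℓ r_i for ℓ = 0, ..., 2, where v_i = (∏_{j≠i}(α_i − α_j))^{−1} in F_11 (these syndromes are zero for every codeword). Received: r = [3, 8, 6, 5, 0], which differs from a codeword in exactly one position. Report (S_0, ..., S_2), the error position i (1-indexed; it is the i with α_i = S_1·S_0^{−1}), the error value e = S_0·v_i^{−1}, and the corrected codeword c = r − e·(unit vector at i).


S = (6, 5, 6), error at position 1, error magnitude e = 10, c = [4, 8, 6, 5, 0].

Step 1: column multipliers v_i = (∏_{j≠i}(α_i − α_j))^{−1} mod 11.
  i = 1 (α = 10): (10−8)(10−9)(10−4)(10−1) = 2·1·6·9 = 108 ≡ 9, so v_1 = 9^{−1} = 5 (mod 11).
  i = 2 (α = 8): (8−10)(8−9)(8−4)(8−1) = (−2)·(−1)·4·7 = 56 ≡ 1, so v_2 = 1^{−1} = 1 (mod 11).
  i = 3 (α = 9): (9−10)(9−8)(9−4)(9−1) = (−1)·1·5·8 = −40 ≡ 4, so v_3 = 4^{−1} = 3 (mod 11).
  i = 4 (α = 4): (4−10)(4−8)(4−9)(4−1) = (−6)·(−4)·(−5)·3 = −360 ≡ 3, so v_4 = 3^{−1} = 4 (mod 11).
  i = 5 (α = 1): (1−10)(1−8)(1−9)(1−4) = (−9)·(−7)·(−8)·(−3) = 1512 ≡ 5, so v_5 = 5^{−1} = 9 (mod 11).
  v = [5, 1, 3, 4, 9].
Step 2: syndromes of r = [3, 8, 6, 5, 0] (all sums mod 11).
  S_0 = Σ v_i r_i = 5·3 + 1·8 + 3·6 + 4·5 + 9·0 = 61 ≡ 6.
  S_1 = Σ v_i α_i r_i = 5·10·3 + 1·8·8 + 3·9·6 + 4·4·5 + 9·1·0 = 456 ≡ 5.
  α_i^2 mod 11 = [1, 9, 4, 5, 1].
  S_2 = Σ v_i α_i^2 r_i = 5·1·3 + 1·9·8 + 3·4·6 + 4·5·5 + 9·1·0 = 259 ≡ 6.
  S = (6, 5, 6) ≠ 0, so r is not a codeword (an error is present).
Step 3: locate the error. For a single error e at position i, S_ℓ = v_i·e·α_i^ℓ, so α_err = S_1/S_0.
  S_0^{−1} = 6^{−1} = 2 (mod 11), so α_err = 5·2 = 10 ≡ 10 = α_1. Error position i = 1.
  Consistency check: S_2/S_1 = 6·9 = 54 ≡ 10 = α_err ✓ (single-error assumption holds).
Step 4: error magnitude e = S_0/v_1 = S_0·∏_{j≠1}(α_1 − α_j) = 6·9 = 54 ≡ 10 (mod 11).
Step 5: correct position 1: c_1 = r_1 − e = 3 − 10 ≡ 4 (mod 11). Hence c = [4, 8, 6, 5, 0].
  Check: interpolating c through the α_i gives m(x) = 2 + 9·x (degree < 2) with m(α_i) = c_i for every i, so c is indeed a codeword.


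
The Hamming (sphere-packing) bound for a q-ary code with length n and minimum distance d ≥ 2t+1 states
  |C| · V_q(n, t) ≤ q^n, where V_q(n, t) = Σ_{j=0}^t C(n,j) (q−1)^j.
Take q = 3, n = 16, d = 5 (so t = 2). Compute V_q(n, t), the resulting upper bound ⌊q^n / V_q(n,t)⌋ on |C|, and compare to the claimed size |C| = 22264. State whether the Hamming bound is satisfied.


V_q(n, t) = 513, q^n = 43046721, Hamming bound = 83911, |C| = 22264 ≤ bound (satisfied).

Step 1: Compute V_q(n, t) = Σ_{j=0}^2 C(n, j) (q−1)^j.
  j = 0: C(16,0)·(2)^0 = 1·1 = 1.
  j = 1: C(16,1)·(2)^1 = 16·2 = 32.
  j = 2: C(16,2)·(2)^2 = 120·4 = 480.
  V_q(n, t) = 1 + 32 + 480 = 513.
Step 2: q^n = 3^16 = 43046721.
Step 3: Hamming bound ⌊q^n / V_q(n,t)⌋ = ⌊43046721/513⌋ = 83911.
Step 4: Compare |C| = 22264 to 83911: satisfied.
The claimed |C| lies below the Hamming bound.


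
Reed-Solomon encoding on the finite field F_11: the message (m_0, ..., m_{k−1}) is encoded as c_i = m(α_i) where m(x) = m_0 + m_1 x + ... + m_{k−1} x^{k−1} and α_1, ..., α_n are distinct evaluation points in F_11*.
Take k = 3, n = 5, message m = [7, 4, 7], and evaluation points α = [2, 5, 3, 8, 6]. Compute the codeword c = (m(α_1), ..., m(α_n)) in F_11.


c = [10, 4, 5, 3, 8]

Message polynomial: m(x) = 7 + 4·x + 7·x^2 (mod 11).
For each evaluation point α_i, compute m(α_i) mod 11:
  α_1 = 2: Horner steps 7 → 7 → 10, so m(2) = 10.
  α_2 = 5: Horner steps 7 → 6 → 4, so m(5) = 4.
  α_3 = 3: Horner steps 7 → 3 → 5, so m(3) = 5.
  α_4 = 8: Horner steps 7 → 5 → 3, so m(8) = 3.
  α_5 = 6: Horner steps 7 → 2 → 8, so m(6) = 8.
Codeword c = [10, 4, 5, 3, 8] ∈ F_11^5.


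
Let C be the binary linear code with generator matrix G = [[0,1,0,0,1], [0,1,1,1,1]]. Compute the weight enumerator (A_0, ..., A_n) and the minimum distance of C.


Weight distribution: A_0 = 1, A_2 = 2, A_4 = 1. Minimum distance d = 2.

Enumerate all 2^2 = 4 messages m ∈ F_2^2.
For each, compute codeword c = mG in F_2^5, then tally its weight.
  m = 00 → c = 00000, weight = 0.
  m = 10 → c = 01001, weight = 2.
  m = 01 → c = 01111, weight = 4.
  m = 11 → c = 00110, weight = 2.
Tally weights:
  weight 0: 1 codewords.
  weight 2: 2 codewords.
  weight 4: 1 codewords.
Minimum distance d = smallest w > 0 with A_w > 0 = 2.
Sanity: Σ A_w = 4 = 2^2 = 4 ✓.


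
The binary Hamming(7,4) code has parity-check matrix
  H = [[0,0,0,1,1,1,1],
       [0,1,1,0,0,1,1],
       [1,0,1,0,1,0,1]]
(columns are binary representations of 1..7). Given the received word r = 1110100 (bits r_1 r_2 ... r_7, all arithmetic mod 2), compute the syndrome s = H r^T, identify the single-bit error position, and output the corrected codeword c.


s = (1, 0, 1)^T, error position = 5, corrected codeword c = 1110000

Compute s = H r^T mod 2 one row at a time:
  s_1 = 0 + 1 + 0 + 0 = 1 ≡ 1 (mod 2).
  s_2 = 1 + 1 + 0 + 0 = 2 ≡ 0 (mod 2).
  s_3 = 1 + 1 + 1 + 0 = 3 ≡ 1 (mod 2).
s = (1, 0, 1)^T — this equals column 5 of H (binary 101), so error is at position 5.
Correct: flip bit 5 of r = 1110100 to get c = 1110000.


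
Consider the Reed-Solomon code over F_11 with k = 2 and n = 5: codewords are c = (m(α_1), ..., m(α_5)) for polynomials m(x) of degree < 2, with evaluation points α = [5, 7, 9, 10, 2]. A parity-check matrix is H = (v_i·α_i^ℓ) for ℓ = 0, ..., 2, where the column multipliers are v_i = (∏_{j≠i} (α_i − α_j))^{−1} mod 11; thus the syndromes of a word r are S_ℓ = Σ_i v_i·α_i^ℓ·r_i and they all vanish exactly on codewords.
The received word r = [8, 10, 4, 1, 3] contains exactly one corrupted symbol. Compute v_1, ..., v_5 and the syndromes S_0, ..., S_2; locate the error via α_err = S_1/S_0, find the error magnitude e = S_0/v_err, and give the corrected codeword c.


S = (3, 4, 9), error at position 1, error magnitude e = 3, c = [5, 10, 4, 1, 3].

Step 1: column multipliers v_i = (∏_{j≠i}(α_i − α_j))^{−1} mod 11.
  i = 1 (α = 5): (5−7)(5−9)(5−10)(5−2) = (−2)·(−4)·(−5)·3 = −120 ≡ 1, so v_1 = 1^{−1} = 1 (mod 11).
  i = 2 (α = 7): (7−5)(7−9)(7−10)(7−2) = 2·(−2)·(−3)·5 = 60 ≡ 5, so v_2 = 5^{−1} = 9 (mod 11).
  i = 3 (α = 9): (9−5)(9−7)(9−10)(9−2) = 4·2·(−1)·7 = −56 ≡ 10, so v_3 = 10^{−1} = 10 (mod 11).
  i = 4 (α = 10): (10−5)(10−7)(10−9)(10−2) = 5·3·1·8 = 120 ≡ 10, so v_4 = 10^{−1} = 10 (mod 11).
  i = 5 (α = 2): (2−5)(2−7)(2−9)(2−10) = (−3)·(−5)·(−7)·(−8) = 840 ≡ 4, so v_5 = 4^{−1} = 3 (mod 11).
  v = [1, 9, 10, 10, 3].
Step 2: syndromes of r = [8, 10, 4, 1, 3] (all sums mod 11).
  S_0 = Σ v_i r_i = 1·8 + 9·10 + 10·4 + 10·1 + 3·3 = 157 ≡ 3.
  S_1 = Σ v_i α_i r_i = 1·5·8 + 9·7·10 + 10·9·4 + 10·10·1 + 3·2·3 = 1148 ≡ 4.
  α_i^2 mod 11 = [3, 5, 4, 1, 4].
  S_2 = Σ v_i α_i^2 r_i = 1·3·8 + 9·5·10 + 10·4·4 + 10·1·1 + 3·4·3 = 680 ≡ 9.
  S = (3, 4, 9) ≠ 0, so r is not a codeword (an error is present).
Step 3: locate the error. For a single error e at position i, S_ℓ = v_i·e·α_i^ℓ, so α_err = S_1/S_0.
  S_0^{−1} = 3^{−1} = 4 (mod 11), so α_err = 4·4 = 16 ≡ 5 = α_1. Error position i = 1.
  Consistency check: S_2/S_1 = 9·3 = 27 ≡ 5 = α_err ✓ (single-error assumption holds).
Step 4: error magnitude e = S_0/v_1 = S_0·∏_{j≠1}(α_1 − α_j) = 3·1 = 3 ≡ 3 (mod 11).
Step 5: correct position 1: c_1 = r_1 − e = 8 − 3 ≡ 5 (mod 11). Hence c = [5, 10, 4, 1, 3].
  Check: interpolating c through the α_i gives m(x) = 9 + 8·x (degree < 2) with m(α_i) = c_i for every i, so c is indeed a codeword.


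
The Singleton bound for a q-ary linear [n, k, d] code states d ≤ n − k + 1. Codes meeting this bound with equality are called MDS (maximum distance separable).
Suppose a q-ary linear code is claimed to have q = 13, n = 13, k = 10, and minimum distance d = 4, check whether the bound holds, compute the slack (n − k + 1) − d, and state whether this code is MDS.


Singleton RHS = n − k + 1 = 4, slack = 0, bound satisfied, MDS.

Singleton bound: d ≤ n − k + 1.
Here n = 13, k = 10, so n − k + 1 = 4.
Given d = 4, check d ≤ 4: YES.
Slack = (n − k + 1) − d = 0.
The code is MDS (slack = 0).
Description: the claimed parameters are [13, 10, 4]_13; such a code would be MDS (meets Singleton bound).
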